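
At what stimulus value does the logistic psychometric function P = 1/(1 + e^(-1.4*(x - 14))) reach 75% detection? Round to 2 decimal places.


At P = 0.75: 0.75 = 1/(1 + e^(-k*(x-x0)))
Solving: e^(-k*(x-x0)) = 1/3
x = x0 + ln(3)/k
ln(3) = 1.0986
x = 14 + 1.0986/1.4
= 14 + 0.7847
= 14.78


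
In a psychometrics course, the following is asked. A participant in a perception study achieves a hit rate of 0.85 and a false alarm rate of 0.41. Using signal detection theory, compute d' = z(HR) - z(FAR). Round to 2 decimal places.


d' = z(HR) - z(FAR)
z(0.85) = 1.0364
z(0.41) = -0.2275
d' = 1.0364 - -0.2275
= 1.26


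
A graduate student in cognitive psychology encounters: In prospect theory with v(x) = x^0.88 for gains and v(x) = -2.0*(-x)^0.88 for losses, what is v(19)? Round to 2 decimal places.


Since x = 19 >= 0, use v(x) = x^0.88
19^0.88 = 13.3445
v(19) = 13.34


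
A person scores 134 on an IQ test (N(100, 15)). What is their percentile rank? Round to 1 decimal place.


z = (IQ - mean) / SD
z = (134 - 100) / 15 = 2.2667
Percentile = Phi(2.2667) * 100
Phi(2.2667) = 0.988296
= 98.8


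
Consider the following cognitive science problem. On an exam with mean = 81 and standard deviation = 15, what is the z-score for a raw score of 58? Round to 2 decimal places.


z = (X - mu) / sigma
= (58 - 81) / 15
= -23 / 15
= -1.53


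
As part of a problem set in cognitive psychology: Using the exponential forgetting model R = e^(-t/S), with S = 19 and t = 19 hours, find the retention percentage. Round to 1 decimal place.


R = e^(-t/S)
-t/S = -19/19 = -1.0
R = e^(-1.0) = 0.367879
Percentage = 0.367879 * 100
= 36.8


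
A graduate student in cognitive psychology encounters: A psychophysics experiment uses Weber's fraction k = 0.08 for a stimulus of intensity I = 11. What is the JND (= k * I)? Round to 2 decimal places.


JND = k * I
JND = 0.08 * 11
= 0.88


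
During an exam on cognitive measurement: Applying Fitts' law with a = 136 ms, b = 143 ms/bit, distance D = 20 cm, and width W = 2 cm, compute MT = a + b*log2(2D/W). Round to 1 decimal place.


MT = 136 + 143 * log2(2*20/2)
2D/W = 20.0
log2(20.0) = 4.3219
MT = 136 + 143 * 4.3219
= 754.0 ms


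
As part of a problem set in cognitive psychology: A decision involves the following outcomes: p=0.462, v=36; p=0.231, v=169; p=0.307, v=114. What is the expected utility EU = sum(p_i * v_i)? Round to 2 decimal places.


EU = sum(p_i * v_i)
0.462 * 36 = 16.632
0.231 * 169 = 39.039
0.307 * 114 = 34.998
EU = 16.632 + 39.039 + 34.998
= 90.67


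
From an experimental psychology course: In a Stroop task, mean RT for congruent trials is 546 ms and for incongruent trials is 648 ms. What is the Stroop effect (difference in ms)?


Stroop effect = RT(incongruent) - RT(congruent)
= 648 - 546
= 102 ms


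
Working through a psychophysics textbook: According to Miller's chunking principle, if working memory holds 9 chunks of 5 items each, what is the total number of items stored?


Total items = chunks * items_per_chunk
= 9 * 5
= 45


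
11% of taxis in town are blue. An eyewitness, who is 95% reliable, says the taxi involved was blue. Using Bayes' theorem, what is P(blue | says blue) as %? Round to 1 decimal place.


P(blue | says blue) = P(says blue | blue)*P(blue) / [P(says blue | blue)*P(blue) + P(says blue | not blue)*P(not blue)]
Numerator = 0.95 * 0.11 = 0.1045
False identification = 0.05 * 0.89 = 0.0445
P = 0.1045 / (0.1045 + 0.0445)
= 0.1045 / 0.149
As percentage = 70.1


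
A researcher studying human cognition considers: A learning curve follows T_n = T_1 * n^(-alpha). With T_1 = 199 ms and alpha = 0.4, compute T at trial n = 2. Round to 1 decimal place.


T_n = 199 * 2^(-0.4)
2^(-0.4) = 0.757858
T_n = 199 * 0.757858
= 150.8 ms


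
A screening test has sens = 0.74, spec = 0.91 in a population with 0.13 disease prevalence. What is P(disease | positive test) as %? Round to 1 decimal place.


PPV = (sens * prev) / (sens * prev + (1-spec) * (1-prev))
Numerator = 0.74 * 0.13 = 0.0962
P(positive and no disease) = (1 - spec) * (1 - prev) = (1 - 0.91) * (1 - 0.13) = 0.0783
Denominator = 0.0962 + 0.0783 = 0.1745
PPV = 0.0962 / 0.1745 = 0.551289
As percentage = 55.1


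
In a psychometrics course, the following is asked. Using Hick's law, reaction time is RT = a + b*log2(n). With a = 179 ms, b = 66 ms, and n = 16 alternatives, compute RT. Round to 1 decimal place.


RT = 179 + 66 * log2(16)
log2(16) = 4.0
RT = 179 + 66 * 4.0
= 179 + 264.0
= 443.0 ms


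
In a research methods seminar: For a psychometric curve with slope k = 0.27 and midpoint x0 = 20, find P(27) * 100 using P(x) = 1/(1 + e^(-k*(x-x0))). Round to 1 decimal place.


P(x) = 1/(1 + e^(-0.27*(27 - 20)))
Exponent = -0.27 * 7 = -1.89
e^(-1.89) = 0.151072
P = 1/(1 + 0.151072) = 0.868755
Percentage = 86.9


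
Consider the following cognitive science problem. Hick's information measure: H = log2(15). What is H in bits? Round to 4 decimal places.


H = log2(n)
H = log2(15)
= 3.9069


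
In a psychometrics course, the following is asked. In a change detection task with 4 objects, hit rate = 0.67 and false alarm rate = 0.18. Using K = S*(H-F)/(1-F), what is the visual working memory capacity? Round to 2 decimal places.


K = S * (H - F) / (1 - F)
H - F = 0.49
1 - F = 0.82
K = 4 * 0.49 / 0.82
= 2.39


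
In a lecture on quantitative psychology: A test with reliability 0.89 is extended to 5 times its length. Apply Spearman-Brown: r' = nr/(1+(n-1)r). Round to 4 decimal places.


r_new = n*r / (1 + (n-1)*r)
Numerator = 5 * 0.89 = 4.45
Denominator = 1 + 4 * 0.89 = 4.56
r_new = 4.45 / 4.56
= 0.9759


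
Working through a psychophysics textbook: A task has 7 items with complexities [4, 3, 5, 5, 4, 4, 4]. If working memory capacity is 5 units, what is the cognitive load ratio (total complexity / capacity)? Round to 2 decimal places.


Total complexity = 4 + 3 + 5 + 5 + 4 + 4 + 4 = 29
Load = total / capacity = 29 / 5
= 5.80


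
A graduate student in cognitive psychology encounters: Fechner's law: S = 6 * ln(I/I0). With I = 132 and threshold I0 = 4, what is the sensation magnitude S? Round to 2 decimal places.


S = 6 * ln(132/4)
I/I0 = 33.0
ln(33.0) = 3.4965
S = 6 * 3.4965
= 20.98


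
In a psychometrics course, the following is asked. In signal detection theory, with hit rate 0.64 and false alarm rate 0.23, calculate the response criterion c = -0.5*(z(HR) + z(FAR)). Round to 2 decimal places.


c = -0.5 * (z(HR) + z(FAR))
z(0.64) = 0.3585
z(0.23) = -0.7388
c = -0.5 * (0.3585 + -0.7388)
= -0.5 * -0.3803
= 0.19


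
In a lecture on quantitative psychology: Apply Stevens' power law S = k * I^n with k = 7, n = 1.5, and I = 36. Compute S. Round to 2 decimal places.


S = 7 * 36^1.5
36^1.5 = 216.0
S = 7 * 216.0
= 1512.00


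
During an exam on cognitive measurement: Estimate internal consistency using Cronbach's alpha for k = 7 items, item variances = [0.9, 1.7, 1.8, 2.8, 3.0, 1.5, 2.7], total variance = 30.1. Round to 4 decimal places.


alpha = (k/(k-1)) * (1 - sum(s_i^2)/s_total^2)
sum(item variances) = 14.4
k/(k-1) = 7/6 = 1.166667
1 - 14.4/30.1 = 1 - 0.478405 = 0.521595
alpha = 1.166667 * 0.521595
= 0.6085


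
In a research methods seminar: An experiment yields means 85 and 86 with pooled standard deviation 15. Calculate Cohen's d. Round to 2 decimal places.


Cohen's d = (M1 - M2) / S_pooled
= (85 - 86) / 15
= -1 / 15
= -0.07


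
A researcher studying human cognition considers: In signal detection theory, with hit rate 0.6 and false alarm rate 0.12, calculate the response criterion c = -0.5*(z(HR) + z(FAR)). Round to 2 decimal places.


c = -0.5 * (z(HR) + z(FAR))
z(0.6) = 0.2533
z(0.12) = -1.175
c = -0.5 * (0.2533 + -1.175)
= -0.5 * -0.9217
= 0.46


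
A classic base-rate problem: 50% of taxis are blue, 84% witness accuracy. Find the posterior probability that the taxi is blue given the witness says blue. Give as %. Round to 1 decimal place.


P(blue | says blue) = P(says blue | blue)*P(blue) / [P(says blue | blue)*P(blue) + P(says blue | not blue)*P(not blue)]
Numerator = 0.84 * 0.5 = 0.42
False identification = 0.16 * 0.5 = 0.08
P = 0.42 / (0.42 + 0.08)
= 0.42 / 0.5
As percentage = 84.0


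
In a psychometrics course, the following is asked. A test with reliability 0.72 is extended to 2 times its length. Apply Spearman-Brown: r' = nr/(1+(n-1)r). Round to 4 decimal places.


r_new = n*r / (1 + (n-1)*r)
Numerator = 2 * 0.72 = 1.44
Denominator = 1 + 1 * 0.72 = 1.72
r_new = 1.44 / 1.72
= 0.8372


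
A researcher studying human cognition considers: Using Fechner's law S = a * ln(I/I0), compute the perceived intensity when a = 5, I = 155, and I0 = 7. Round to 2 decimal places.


S = 5 * ln(155/7)
I/I0 = 22.142857
ln(22.142857) = 3.0975
S = 5 * 3.0975
= 15.49


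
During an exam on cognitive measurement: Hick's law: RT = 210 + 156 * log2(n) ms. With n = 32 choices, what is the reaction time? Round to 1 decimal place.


RT = 210 + 156 * log2(32)
log2(32) = 5.0
RT = 210 + 156 * 5.0
= 210 + 780.0
= 990.0 ms


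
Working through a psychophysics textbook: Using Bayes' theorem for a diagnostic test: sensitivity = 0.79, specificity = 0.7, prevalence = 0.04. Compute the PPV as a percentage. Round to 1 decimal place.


PPV = (sens * prev) / (sens * prev + (1-spec) * (1-prev))
Numerator = 0.79 * 0.04 = 0.0316
P(positive and no disease) = (1 - spec) * (1 - prev) = (1 - 0.7) * (1 - 0.04) = 0.288
Denominator = 0.0316 + 0.288 = 0.3196
PPV = 0.0316 / 0.3196 = 0.098874
As percentage = 9.9


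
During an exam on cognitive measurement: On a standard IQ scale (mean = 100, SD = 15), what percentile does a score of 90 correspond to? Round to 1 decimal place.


z = (IQ - mean) / SD
z = (90 - 100) / 15 = -0.6667
Percentile = Phi(-0.6667) * 100
Phi(-0.6667) = 0.252482
= 25.2


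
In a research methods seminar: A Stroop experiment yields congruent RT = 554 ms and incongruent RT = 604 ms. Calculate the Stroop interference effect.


Stroop effect = RT(incongruent) - RT(congruent)
= 604 - 554
= 50 ms


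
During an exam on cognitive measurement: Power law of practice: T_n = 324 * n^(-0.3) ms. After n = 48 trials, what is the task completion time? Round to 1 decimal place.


T_n = 324 * 48^(-0.3)
48^(-0.3) = 0.31306
T_n = 324 * 0.31306
= 101.4 ms


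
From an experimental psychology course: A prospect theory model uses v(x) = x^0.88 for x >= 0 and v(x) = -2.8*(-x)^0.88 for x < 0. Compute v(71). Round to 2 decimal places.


Since x = 71 >= 0, use v(x) = x^0.88
71^0.88 = 42.5704
v(71) = 42.57


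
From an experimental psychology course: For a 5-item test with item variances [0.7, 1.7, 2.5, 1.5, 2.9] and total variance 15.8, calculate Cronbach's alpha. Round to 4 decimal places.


alpha = (k/(k-1)) * (1 - sum(s_i^2)/s_total^2)
sum(item variances) = 9.3
k/(k-1) = 5/4 = 1.25
1 - 9.3/15.8 = 1 - 0.588608 = 0.411392
alpha = 1.25 * 0.411392
= 0.5142


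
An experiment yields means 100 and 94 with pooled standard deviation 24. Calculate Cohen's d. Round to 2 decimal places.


Cohen's d = (M1 - M2) / S_pooled
= (100 - 94) / 24
= 6 / 24
= 0.25


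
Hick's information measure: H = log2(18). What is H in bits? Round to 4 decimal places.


H = log2(n)
H = log2(18)
= 4.1699


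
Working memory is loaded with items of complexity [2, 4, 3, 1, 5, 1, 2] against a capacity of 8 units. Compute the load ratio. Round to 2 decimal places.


Total complexity = 2 + 4 + 3 + 1 + 5 + 1 + 2 = 18
Load = total / capacity = 18 / 8
= 2.25


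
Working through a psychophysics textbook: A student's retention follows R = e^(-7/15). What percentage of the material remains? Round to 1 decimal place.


R = e^(-t/S)
-t/S = -7/15 = -0.466667
R = e^(-0.466667) = 0.627089
Percentage = 0.627089 * 100
= 62.7


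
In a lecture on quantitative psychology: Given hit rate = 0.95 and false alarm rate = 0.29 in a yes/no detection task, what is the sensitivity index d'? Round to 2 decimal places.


d' = z(HR) - z(FAR)
z(0.95) = 1.6449
z(0.29) = -0.5534
d' = 1.6449 - -0.5534
= 2.20


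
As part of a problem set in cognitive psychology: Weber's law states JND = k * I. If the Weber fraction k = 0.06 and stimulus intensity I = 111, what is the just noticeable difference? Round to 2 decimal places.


JND = k * I
JND = 0.06 * 111
= 6.66


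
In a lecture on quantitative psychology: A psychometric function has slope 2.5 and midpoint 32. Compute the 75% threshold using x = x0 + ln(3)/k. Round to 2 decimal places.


At P = 0.75: 0.75 = 1/(1 + e^(-k*(x-x0)))
Solving: e^(-k*(x-x0)) = 1/3
x = x0 + ln(3)/k
ln(3) = 1.0986
x = 32 + 1.0986/2.5
= 32 + 0.4394
= 32.44


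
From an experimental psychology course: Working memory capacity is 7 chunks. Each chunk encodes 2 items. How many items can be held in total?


Total items = chunks * items_per_chunk
= 7 * 2
= 14


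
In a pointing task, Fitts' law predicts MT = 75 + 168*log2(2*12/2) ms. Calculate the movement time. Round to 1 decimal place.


MT = 75 + 168 * log2(2*12/2)
2D/W = 12.0
log2(12.0) = 3.585
MT = 75 + 168 * 3.585
= 677.3 ms


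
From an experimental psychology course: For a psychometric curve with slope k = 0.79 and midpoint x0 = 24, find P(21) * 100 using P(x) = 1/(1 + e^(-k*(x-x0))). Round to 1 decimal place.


P(x) = 1/(1 + e^(-0.79*(21 - 24)))
Exponent = -0.79 * -3 = 2.37
e^(2.37) = 10.697392
P = 1/(1 + 10.697392) = 0.085489
Percentage = 8.5


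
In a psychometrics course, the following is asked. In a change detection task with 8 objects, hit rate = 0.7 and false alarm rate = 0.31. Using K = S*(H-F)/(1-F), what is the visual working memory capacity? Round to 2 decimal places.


K = S * (H - F) / (1 - F)
H - F = 0.39
1 - F = 0.69
K = 8 * 0.39 / 0.69
= 4.52


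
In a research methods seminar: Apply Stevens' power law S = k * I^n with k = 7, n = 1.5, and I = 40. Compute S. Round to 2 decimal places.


S = 7 * 40^1.5
40^1.5 = 252.9822
S = 7 * 252.9822
= 1770.88


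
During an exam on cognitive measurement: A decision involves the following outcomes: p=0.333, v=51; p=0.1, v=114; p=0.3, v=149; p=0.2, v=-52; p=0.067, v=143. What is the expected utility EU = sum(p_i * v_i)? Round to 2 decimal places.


EU = sum(p_i * v_i)
0.333 * 51 = 16.983
0.1 * 114 = 11.4
0.3 * 149 = 44.7
0.2 * -52 = -10.4
0.067 * 143 = 9.581
EU = 16.983 + 11.4 + 44.7 + -10.4 + 9.581
= 72.26


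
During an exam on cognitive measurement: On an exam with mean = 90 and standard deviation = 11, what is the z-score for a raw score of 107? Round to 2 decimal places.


z = (X - mu) / sigma
= (107 - 90) / 11
= 17 / 11
= 1.55


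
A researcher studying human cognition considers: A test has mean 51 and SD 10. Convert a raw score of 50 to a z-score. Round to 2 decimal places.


z = (X - mu) / sigma
= (50 - 51) / 10
= -1 / 10
= -0.10


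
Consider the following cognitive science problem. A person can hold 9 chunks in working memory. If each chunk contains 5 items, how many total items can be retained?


Total items = chunks * items_per_chunk
= 9 * 5
= 45


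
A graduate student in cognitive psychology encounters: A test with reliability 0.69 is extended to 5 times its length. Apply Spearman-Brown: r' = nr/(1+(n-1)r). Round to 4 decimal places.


r_new = n*r / (1 + (n-1)*r)
Numerator = 5 * 0.69 = 3.45
Denominator = 1 + 4 * 0.69 = 3.76
r_new = 3.45 / 3.76
= 0.9176


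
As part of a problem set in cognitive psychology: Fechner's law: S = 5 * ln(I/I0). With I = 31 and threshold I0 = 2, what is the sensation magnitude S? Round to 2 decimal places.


S = 5 * ln(31/2)
I/I0 = 15.5
ln(15.5) = 2.7408
S = 5 * 2.7408
= 13.70


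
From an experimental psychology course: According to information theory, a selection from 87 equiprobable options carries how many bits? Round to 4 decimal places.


H = log2(n)
H = log2(87)
= 6.4429


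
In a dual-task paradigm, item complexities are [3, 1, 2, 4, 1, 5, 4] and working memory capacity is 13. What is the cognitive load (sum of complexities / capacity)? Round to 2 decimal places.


Total complexity = 3 + 1 + 2 + 4 + 1 + 5 + 4 = 20
Load = total / capacity = 20 / 13
= 1.54


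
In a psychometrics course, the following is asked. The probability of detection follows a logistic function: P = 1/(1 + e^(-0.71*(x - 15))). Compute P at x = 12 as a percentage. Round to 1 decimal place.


P(x) = 1/(1 + e^(-0.71*(12 - 15)))
Exponent = -0.71 * -3 = 2.13
e^(2.13) = 8.414867
P = 1/(1 + 8.414867) = 0.106215
Percentage = 10.6


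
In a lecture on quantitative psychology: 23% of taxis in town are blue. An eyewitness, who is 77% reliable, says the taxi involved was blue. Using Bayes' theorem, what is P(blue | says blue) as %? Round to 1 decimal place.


P(blue | says blue) = P(says blue | blue)*P(blue) / [P(says blue | blue)*P(blue) + P(says blue | not blue)*P(not blue)]
Numerator = 0.77 * 0.23 = 0.1771
False identification = 0.23 * 0.77 = 0.1771
P = 0.1771 / (0.1771 + 0.1771)
= 0.1771 / 0.3542
As percentage = 50.0


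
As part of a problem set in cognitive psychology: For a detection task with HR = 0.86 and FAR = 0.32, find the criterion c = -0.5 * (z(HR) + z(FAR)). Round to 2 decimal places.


c = -0.5 * (z(HR) + z(FAR))
z(0.86) = 1.0803
z(0.32) = -0.4677
c = -0.5 * (1.0803 + -0.4677)
= -0.5 * 0.6126
= -0.31


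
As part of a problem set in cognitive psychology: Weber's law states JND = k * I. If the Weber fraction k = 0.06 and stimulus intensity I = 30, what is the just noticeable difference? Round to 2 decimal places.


JND = k * I
JND = 0.06 * 30
= 1.80


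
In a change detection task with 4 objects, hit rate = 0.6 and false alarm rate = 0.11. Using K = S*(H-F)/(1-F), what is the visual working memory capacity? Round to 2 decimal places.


K = S * (H - F) / (1 - F)
H - F = 0.49
1 - F = 0.89
K = 4 * 0.49 / 0.89
= 2.20


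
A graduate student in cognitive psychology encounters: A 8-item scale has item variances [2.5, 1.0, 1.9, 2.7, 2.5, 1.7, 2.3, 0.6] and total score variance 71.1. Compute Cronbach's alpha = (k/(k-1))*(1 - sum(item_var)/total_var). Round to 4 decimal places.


alpha = (k/(k-1)) * (1 - sum(s_i^2)/s_total^2)
sum(item variances) = 15.2
k/(k-1) = 8/7 = 1.142857
1 - 15.2/71.1 = 1 - 0.213783 = 0.786217
alpha = 1.142857 * 0.786217
= 0.8985


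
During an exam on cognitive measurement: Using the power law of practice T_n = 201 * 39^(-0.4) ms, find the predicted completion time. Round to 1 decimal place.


T_n = 201 * 39^(-0.4)
39^(-0.4) = 0.23098
T_n = 201 * 0.23098
= 46.4 ms


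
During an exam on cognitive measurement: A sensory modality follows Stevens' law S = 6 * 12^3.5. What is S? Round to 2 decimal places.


S = 6 * 12^3.5
12^3.5 = 5985.9676
S = 6 * 5985.9676
= 35915.81


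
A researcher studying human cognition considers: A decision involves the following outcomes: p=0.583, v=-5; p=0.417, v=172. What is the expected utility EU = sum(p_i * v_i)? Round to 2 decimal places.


EU = sum(p_i * v_i)
0.583 * -5 = -2.915
0.417 * 172 = 71.724
EU = -2.915 + 71.724
= 68.81


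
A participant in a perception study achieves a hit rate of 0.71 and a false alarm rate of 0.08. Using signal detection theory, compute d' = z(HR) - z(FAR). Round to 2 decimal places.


d' = z(HR) - z(FAR)
z(0.71) = 0.5534
z(0.08) = -1.4051
d' = 0.5534 - -1.4051
= 1.96


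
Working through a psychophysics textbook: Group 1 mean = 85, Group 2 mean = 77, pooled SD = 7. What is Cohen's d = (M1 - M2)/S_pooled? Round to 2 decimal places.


Cohen's d = (M1 - M2) / S_pooled
= (85 - 77) / 7
= 8 / 7
= 1.14


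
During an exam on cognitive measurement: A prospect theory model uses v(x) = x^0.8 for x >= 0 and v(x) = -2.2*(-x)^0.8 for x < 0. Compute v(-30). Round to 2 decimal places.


Since x = -30 < 0, use v(x) = -lambda*(-x)^alpha
(-x) = 30
30^0.8 = 15.1949
v(-30) = -2.2 * 15.1949
= -33.43


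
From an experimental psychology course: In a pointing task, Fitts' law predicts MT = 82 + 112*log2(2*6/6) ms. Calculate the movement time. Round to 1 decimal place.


MT = 82 + 112 * log2(2*6/6)
2D/W = 2.0
log2(2.0) = 1.0
MT = 82 + 112 * 1.0
= 194.0 ms


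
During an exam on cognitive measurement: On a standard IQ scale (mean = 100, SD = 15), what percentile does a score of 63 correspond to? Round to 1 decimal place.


z = (IQ - mean) / SD
z = (63 - 100) / 15 = -2.4667
Percentile = Phi(-2.4667) * 100
Phi(-2.4667) = 0.006818
= 0.7


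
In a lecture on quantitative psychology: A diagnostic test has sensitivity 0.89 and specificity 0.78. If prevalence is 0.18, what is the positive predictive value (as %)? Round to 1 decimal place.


PPV = (sens * prev) / (sens * prev + (1-spec) * (1-prev))
Numerator = 0.89 * 0.18 = 0.1602
P(positive and no disease) = (1 - spec) * (1 - prev) = (1 - 0.78) * (1 - 0.18) = 0.1804
Denominator = 0.1602 + 0.1804 = 0.3406
PPV = 0.1602 / 0.3406 = 0.470346
As percentage = 47.0


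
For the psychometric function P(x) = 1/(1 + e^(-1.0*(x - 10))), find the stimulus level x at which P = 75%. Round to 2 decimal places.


At P = 0.75: 0.75 = 1/(1 + e^(-k*(x-x0)))
Solving: e^(-k*(x-x0)) = 1/3
x = x0 + ln(3)/k
ln(3) = 1.0986
x = 10 + 1.0986/1.0
= 10 + 1.0986
= 11.10


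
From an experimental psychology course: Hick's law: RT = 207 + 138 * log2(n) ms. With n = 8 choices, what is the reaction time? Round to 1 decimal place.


RT = 207 + 138 * log2(8)
log2(8) = 3.0
RT = 207 + 138 * 3.0
= 207 + 414.0
= 621.0 ms


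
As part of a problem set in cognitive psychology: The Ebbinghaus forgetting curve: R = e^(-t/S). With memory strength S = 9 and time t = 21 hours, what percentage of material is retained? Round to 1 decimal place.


R = e^(-t/S)
-t/S = -21/9 = -2.333333
R = e^(-2.333333) = 0.096972
Percentage = 0.096972 * 100
= 9.7


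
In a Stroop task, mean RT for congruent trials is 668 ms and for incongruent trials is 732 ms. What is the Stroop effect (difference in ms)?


Stroop effect = RT(incongruent) - RT(congruent)
= 732 - 668
= 64 ms


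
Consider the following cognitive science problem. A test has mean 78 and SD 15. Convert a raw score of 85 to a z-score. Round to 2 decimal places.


z = (X - mu) / sigma
= (85 - 78) / 15
= 7 / 15
= 0.47


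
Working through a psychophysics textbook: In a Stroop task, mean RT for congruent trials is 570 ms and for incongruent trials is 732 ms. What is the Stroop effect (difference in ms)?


Stroop effect = RT(incongruent) - RT(congruent)
= 732 - 570
= 162 ms


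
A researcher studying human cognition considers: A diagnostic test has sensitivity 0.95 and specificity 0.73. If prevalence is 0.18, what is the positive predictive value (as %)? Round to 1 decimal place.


PPV = (sens * prev) / (sens * prev + (1-spec) * (1-prev))
Numerator = 0.95 * 0.18 = 0.171
P(positive and no disease) = (1 - spec) * (1 - prev) = (1 - 0.73) * (1 - 0.18) = 0.2214
Denominator = 0.171 + 0.2214 = 0.3924
PPV = 0.171 / 0.3924 = 0.43578
As percentage = 43.6


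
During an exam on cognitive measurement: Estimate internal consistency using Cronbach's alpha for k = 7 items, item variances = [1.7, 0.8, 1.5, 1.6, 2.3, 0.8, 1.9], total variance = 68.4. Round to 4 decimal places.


alpha = (k/(k-1)) * (1 - sum(s_i^2)/s_total^2)
sum(item variances) = 10.6
k/(k-1) = 7/6 = 1.166667
1 - 10.6/68.4 = 1 - 0.154971 = 0.845029
alpha = 1.166667 * 0.845029
= 0.9859


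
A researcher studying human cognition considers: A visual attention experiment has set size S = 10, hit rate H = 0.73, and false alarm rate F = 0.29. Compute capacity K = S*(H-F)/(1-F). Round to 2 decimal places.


K = S * (H - F) / (1 - F)
H - F = 0.44
1 - F = 0.71
K = 10 * 0.44 / 0.71
= 6.20


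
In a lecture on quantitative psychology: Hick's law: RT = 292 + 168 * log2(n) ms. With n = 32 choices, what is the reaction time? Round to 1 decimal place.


RT = 292 + 168 * log2(32)
log2(32) = 5.0
RT = 292 + 168 * 5.0
= 292 + 840.0
= 1132.0 ms


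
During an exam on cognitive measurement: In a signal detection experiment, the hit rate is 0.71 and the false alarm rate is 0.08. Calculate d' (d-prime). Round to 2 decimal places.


d' = z(HR) - z(FAR)
z(0.71) = 0.5534
z(0.08) = -1.4051
d' = 0.5534 - -1.4051
= 1.96


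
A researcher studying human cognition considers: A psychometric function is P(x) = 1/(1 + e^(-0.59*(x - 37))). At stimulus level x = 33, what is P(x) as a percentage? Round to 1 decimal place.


P(x) = 1/(1 + e^(-0.59*(33 - 37)))
Exponent = -0.59 * -4 = 2.36
e^(2.36) = 10.590951
P = 1/(1 + 10.590951) = 0.086274
Percentage = 8.6


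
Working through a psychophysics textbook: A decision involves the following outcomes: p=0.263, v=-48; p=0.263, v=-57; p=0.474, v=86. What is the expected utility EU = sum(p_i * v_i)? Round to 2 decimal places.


EU = sum(p_i * v_i)
0.263 * -48 = -12.624
0.263 * -57 = -14.991
0.474 * 86 = 40.764
EU = -12.624 + -14.991 + 40.764
= 13.15


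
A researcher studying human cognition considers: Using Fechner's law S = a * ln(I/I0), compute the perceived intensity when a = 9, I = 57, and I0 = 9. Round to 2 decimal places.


S = 9 * ln(57/9)
I/I0 = 6.333333
ln(6.333333) = 1.8458
S = 9 * 1.8458
= 16.61


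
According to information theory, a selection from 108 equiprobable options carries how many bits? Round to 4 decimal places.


H = log2(n)
H = log2(108)
= 6.7549


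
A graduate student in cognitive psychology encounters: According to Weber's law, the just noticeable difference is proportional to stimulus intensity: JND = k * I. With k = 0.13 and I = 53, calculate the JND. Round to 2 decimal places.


JND = k * I
JND = 0.13 * 53
= 6.89


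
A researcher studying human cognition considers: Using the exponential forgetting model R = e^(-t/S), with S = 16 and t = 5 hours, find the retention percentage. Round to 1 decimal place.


R = e^(-t/S)
-t/S = -5/16 = -0.3125
R = e^(-0.3125) = 0.731616
Percentage = 0.731616 * 100
= 73.2


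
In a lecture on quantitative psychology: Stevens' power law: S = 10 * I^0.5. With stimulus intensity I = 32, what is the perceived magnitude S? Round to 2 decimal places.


S = 10 * 32^0.5
32^0.5 = 5.6569
S = 10 * 5.6569
= 56.57


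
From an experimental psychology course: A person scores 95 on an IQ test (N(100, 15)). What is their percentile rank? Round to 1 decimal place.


z = (IQ - mean) / SD
z = (95 - 100) / 15 = -0.3333
Percentile = Phi(-0.3333) * 100
Phi(-0.3333) = 0.369454
= 36.9


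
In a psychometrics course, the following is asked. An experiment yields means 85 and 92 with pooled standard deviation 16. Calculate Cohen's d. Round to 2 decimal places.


Cohen's d = (M1 - M2) / S_pooled
= (85 - 92) / 16
= -7 / 16
= -0.44


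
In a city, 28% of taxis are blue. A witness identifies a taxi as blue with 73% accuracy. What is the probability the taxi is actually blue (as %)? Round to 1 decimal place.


P(blue | says blue) = P(says blue | blue)*P(blue) / [P(says blue | blue)*P(blue) + P(says blue | not blue)*P(not blue)]
Numerator = 0.73 * 0.28 = 0.2044
False identification = 0.27 * 0.72 = 0.1944
P = 0.2044 / (0.2044 + 0.1944)
= 0.2044 / 0.3988
As percentage = 51.3


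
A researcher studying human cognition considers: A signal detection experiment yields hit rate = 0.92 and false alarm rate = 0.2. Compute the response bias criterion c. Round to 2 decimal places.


c = -0.5 * (z(HR) + z(FAR))
z(0.92) = 1.4051
z(0.2) = -0.8416
c = -0.5 * (1.4051 + -0.8416)
= -0.5 * 0.5635
= -0.28


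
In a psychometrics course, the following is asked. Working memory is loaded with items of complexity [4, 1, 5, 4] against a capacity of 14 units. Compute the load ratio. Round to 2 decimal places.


Total complexity = 4 + 1 + 5 + 4 = 14
Load = total / capacity = 14 / 14
= 1.00


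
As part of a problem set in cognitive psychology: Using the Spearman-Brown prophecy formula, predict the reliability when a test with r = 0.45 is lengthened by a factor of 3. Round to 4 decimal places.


r_new = n*r / (1 + (n-1)*r)
Numerator = 3 * 0.45 = 1.35
Denominator = 1 + 2 * 0.45 = 1.9
r_new = 1.35 / 1.9
= 0.7105


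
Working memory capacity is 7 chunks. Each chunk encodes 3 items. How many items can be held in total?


Total items = chunks * items_per_chunk
= 7 * 3
= 21


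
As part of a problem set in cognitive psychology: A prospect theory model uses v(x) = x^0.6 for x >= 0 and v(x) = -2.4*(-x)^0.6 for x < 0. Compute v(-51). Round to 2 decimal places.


Since x = -51 < 0, use v(x) = -lambda*(-x)^alpha
(-x) = 51
51^0.6 = 10.5814
v(-51) = -2.4 * 10.5814
= -25.40


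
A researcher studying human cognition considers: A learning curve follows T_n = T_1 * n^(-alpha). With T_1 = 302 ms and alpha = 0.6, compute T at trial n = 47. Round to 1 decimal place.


T_n = 302 * 47^(-0.6)
47^(-0.6) = 0.099252
T_n = 302 * 0.099252
= 30.0 ms


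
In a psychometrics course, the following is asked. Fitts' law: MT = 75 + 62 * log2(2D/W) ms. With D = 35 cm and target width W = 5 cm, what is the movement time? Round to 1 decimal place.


MT = 75 + 62 * log2(2*35/5)
2D/W = 14.0
log2(14.0) = 3.8074
MT = 75 + 62 * 3.8074
= 311.1 ms


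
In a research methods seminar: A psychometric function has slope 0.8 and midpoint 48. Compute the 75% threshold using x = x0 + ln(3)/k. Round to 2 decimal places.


At P = 0.75: 0.75 = 1/(1 + e^(-k*(x-x0)))
Solving: e^(-k*(x-x0)) = 1/3
x = x0 + ln(3)/k
ln(3) = 1.0986
x = 48 + 1.0986/0.8
= 48 + 1.3732
= 49.37


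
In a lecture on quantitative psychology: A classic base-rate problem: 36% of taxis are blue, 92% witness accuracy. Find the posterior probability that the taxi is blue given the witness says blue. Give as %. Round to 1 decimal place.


P(blue | says blue) = P(says blue | blue)*P(blue) / [P(says blue | blue)*P(blue) + P(says blue | not blue)*P(not blue)]
Numerator = 0.92 * 0.36 = 0.3312
False identification = 0.08 * 0.64 = 0.0512
P = 0.3312 / (0.3312 + 0.0512)
= 0.3312 / 0.3824
As percentage = 86.6


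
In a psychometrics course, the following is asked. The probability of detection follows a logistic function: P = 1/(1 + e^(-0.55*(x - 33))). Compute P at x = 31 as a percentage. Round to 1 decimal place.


P(x) = 1/(1 + e^(-0.55*(31 - 33)))
Exponent = -0.55 * -2 = 1.1
e^(1.1) = 3.004166
P = 1/(1 + 3.004166) = 0.24974
Percentage = 25.0


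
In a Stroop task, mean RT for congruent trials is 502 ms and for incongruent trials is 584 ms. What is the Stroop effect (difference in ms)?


Stroop effect = RT(incongruent) - RT(congruent)
= 584 - 502
= 82 ms


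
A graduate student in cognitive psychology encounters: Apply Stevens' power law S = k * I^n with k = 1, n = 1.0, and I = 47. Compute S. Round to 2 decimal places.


S = 1 * 47^1.0
47^1.0 = 47.0
S = 1 * 47.0
= 47.00


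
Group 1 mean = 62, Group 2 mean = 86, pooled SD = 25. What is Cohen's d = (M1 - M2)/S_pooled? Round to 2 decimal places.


Cohen's d = (M1 - M2) / S_pooled
= (62 - 86) / 25
= -24 / 25
= -0.96


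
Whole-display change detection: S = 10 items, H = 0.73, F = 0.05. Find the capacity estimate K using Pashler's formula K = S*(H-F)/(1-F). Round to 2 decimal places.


K = S * (H - F) / (1 - F)
H - F = 0.68
1 - F = 0.95
K = 10 * 0.68 / 0.95
= 7.16


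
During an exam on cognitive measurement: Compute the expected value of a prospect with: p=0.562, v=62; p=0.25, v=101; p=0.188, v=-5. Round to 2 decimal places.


EU = sum(p_i * v_i)
0.562 * 62 = 34.844
0.25 * 101 = 25.25
0.188 * -5 = -0.94
EU = 34.844 + 25.25 + -0.94
= 59.15


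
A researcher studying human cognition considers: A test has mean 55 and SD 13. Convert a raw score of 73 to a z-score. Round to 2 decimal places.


z = (X - mu) / sigma
= (73 - 55) / 13
= 18 / 13
= 1.38


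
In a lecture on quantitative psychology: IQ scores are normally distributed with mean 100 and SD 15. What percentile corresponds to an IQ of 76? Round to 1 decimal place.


z = (IQ - mean) / SD
z = (76 - 100) / 15 = -1.6
Percentile = Phi(-1.6) * 100
Phi(-1.6) = 0.054799
= 5.5


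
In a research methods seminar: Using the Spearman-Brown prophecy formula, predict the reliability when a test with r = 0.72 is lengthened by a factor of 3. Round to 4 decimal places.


r_new = n*r / (1 + (n-1)*r)
Numerator = 3 * 0.72 = 2.16
Denominator = 1 + 2 * 0.72 = 2.44
r_new = 2.16 / 2.44
= 0.8852


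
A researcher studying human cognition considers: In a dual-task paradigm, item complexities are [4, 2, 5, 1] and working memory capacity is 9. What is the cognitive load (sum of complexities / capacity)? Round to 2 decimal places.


Total complexity = 4 + 2 + 5 + 1 = 12
Load = total / capacity = 12 / 9
= 1.33


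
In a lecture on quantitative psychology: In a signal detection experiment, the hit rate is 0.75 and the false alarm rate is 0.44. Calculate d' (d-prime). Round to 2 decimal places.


d' = z(HR) - z(FAR)
z(0.75) = 0.6745
z(0.44) = -0.151
d' = 0.6745 - -0.151
= 0.83


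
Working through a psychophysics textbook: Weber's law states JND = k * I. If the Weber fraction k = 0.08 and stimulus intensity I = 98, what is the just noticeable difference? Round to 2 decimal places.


JND = k * I
JND = 0.08 * 98
= 7.84


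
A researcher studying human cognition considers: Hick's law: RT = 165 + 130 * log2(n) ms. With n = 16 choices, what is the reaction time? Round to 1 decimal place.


RT = 165 + 130 * log2(16)
log2(16) = 4.0
RT = 165 + 130 * 4.0
= 165 + 520.0
= 685.0 ms


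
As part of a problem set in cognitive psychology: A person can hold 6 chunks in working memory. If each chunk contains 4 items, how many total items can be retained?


Total items = chunks * items_per_chunk
= 6 * 4
= 24


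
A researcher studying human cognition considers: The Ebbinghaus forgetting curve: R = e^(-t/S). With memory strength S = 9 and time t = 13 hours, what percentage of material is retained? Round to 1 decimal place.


R = e^(-t/S)
-t/S = -13/9 = -1.444444
R = e^(-1.444444) = 0.235877
Percentage = 0.235877 * 100
= 23.6


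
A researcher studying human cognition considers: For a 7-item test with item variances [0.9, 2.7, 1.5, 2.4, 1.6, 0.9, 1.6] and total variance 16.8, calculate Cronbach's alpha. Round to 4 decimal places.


alpha = (k/(k-1)) * (1 - sum(s_i^2)/s_total^2)
sum(item variances) = 11.6
k/(k-1) = 7/6 = 1.166667
1 - 11.6/16.8 = 1 - 0.690476 = 0.309524
alpha = 1.166667 * 0.309524
= 0.3611


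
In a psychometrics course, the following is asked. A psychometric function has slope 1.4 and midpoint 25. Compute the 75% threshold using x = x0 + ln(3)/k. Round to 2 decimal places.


At P = 0.75: 0.75 = 1/(1 + e^(-k*(x-x0)))
Solving: e^(-k*(x-x0)) = 1/3
x = x0 + ln(3)/k
ln(3) = 1.0986
x = 25 + 1.0986/1.4
= 25 + 0.7847
= 25.78


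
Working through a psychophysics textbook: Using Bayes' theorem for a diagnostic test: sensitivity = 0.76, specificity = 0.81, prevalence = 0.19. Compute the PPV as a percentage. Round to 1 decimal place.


PPV = (sens * prev) / (sens * prev + (1-spec) * (1-prev))
Numerator = 0.76 * 0.19 = 0.1444
P(positive and no disease) = (1 - spec) * (1 - prev) = (1 - 0.81) * (1 - 0.19) = 0.1539
Denominator = 0.1444 + 0.1539 = 0.2983
PPV = 0.1444 / 0.2983 = 0.484076
As percentage = 48.4


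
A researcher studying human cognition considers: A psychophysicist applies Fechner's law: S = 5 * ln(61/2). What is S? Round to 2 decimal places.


S = 5 * ln(61/2)
I/I0 = 30.5
ln(30.5) = 3.4177
S = 5 * 3.4177
= 17.09


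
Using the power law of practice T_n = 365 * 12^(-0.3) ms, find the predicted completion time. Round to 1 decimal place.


T_n = 365 * 12^(-0.3)
12^(-0.3) = 0.47451
T_n = 365 * 0.47451
= 173.2 ms


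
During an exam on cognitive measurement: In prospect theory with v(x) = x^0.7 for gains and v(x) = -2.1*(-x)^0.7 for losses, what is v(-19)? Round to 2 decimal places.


Since x = -19 < 0, use v(x) = -lambda*(-x)^alpha
(-x) = 19
19^0.7 = 7.8547
v(-19) = -2.1 * 7.8547
= -16.49


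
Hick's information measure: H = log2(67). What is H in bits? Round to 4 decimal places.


H = log2(n)
H = log2(67)
= 6.0661


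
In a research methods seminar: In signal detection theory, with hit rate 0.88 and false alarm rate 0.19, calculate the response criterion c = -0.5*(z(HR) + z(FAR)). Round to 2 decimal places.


c = -0.5 * (z(HR) + z(FAR))
z(0.88) = 1.175
z(0.19) = -0.8779
c = -0.5 * (1.175 + -0.8779)
= -0.5 * 0.2971
= -0.15


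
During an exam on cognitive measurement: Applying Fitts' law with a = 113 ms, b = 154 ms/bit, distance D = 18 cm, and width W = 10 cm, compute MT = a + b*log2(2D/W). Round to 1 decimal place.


MT = 113 + 154 * log2(2*18/10)
2D/W = 3.6
log2(3.6) = 1.848
MT = 113 + 154 * 1.848
= 397.6 ms


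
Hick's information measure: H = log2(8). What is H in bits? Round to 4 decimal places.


H = log2(n)
H = log2(8)
= 3.0000


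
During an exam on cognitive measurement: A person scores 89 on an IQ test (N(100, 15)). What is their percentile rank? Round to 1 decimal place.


z = (IQ - mean) / SD
z = (89 - 100) / 15 = -0.7333
Percentile = Phi(-0.7333) * 100
Phi(-0.7333) = 0.231688
= 23.2


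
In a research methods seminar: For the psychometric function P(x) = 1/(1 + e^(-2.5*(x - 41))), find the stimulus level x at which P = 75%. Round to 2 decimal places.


At P = 0.75: 0.75 = 1/(1 + e^(-k*(x-x0)))
Solving: e^(-k*(x-x0)) = 1/3
x = x0 + ln(3)/k
ln(3) = 1.0986
x = 41 + 1.0986/2.5
= 41 + 0.4394
= 41.44


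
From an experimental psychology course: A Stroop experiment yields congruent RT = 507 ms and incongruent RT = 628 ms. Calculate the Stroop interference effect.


Stroop effect = RT(incongruent) - RT(congruent)
= 628 - 507
= 121 ms


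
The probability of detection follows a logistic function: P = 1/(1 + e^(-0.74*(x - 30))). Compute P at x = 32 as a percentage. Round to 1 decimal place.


P(x) = 1/(1 + e^(-0.74*(32 - 30)))
Exponent = -0.74 * 2 = -1.48
e^(-1.48) = 0.227638
P = 1/(1 + 0.227638) = 0.814572
Percentage = 81.5


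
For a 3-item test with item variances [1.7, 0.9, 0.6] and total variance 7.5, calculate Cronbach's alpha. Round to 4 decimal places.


alpha = (k/(k-1)) * (1 - sum(s_i^2)/s_total^2)
sum(item variances) = 3.2
k/(k-1) = 3/2 = 1.5
1 - 3.2/7.5 = 1 - 0.426667 = 0.573333
alpha = 1.5 * 0.573333
= 0.8600


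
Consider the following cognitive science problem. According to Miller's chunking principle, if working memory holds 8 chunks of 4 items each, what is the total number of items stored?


Total items = chunks * items_per_chunk
= 8 * 4
= 32


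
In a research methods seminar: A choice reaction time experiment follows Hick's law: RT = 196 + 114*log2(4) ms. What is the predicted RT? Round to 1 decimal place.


RT = 196 + 114 * log2(4)
log2(4) = 2.0
RT = 196 + 114 * 2.0
= 196 + 228.0
= 424.0 ms


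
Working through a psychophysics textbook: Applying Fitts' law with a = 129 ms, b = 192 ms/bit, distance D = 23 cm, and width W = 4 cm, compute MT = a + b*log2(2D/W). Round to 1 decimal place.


MT = 129 + 192 * log2(2*23/4)
2D/W = 11.5
log2(11.5) = 3.5236
MT = 129 + 192 * 3.5236
= 805.5 ms


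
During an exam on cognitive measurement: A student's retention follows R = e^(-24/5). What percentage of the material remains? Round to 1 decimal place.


R = e^(-t/S)
-t/S = -24/5 = -4.8
R = e^(-4.8) = 0.00823
Percentage = 0.00823 * 100
= 0.8


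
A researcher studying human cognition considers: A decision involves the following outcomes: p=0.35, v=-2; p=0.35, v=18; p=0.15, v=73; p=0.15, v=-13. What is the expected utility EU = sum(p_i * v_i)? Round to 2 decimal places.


EU = sum(p_i * v_i)
0.35 * -2 = -0.7
0.35 * 18 = 6.3
0.15 * 73 = 10.95
0.15 * -13 = -1.95
EU = -0.7 + 6.3 + 10.95 + -1.95
= 14.60


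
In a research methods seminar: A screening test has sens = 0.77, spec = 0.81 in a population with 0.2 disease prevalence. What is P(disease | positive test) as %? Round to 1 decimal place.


PPV = (sens * prev) / (sens * prev + (1-spec) * (1-prev))
Numerator = 0.77 * 0.2 = 0.154
P(positive and no disease) = (1 - spec) * (1 - prev) = (1 - 0.81) * (1 - 0.2) = 0.152
Denominator = 0.154 + 0.152 = 0.306
PPV = 0.154 / 0.306 = 0.503268
As percentage = 50.3
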